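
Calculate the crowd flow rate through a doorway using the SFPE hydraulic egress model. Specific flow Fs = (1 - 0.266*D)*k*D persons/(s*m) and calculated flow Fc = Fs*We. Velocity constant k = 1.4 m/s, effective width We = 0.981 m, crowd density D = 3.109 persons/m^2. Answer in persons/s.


1 - 0.266*D = 1 - 0.266*3.109 = 0.17301
Fs = 0.17301 * 1.4 * 3.109 = 0.75303 persons/(s*m)
Fc = 0.75303 * 0.981 = 0.73872 persons/s

0.73872 persons/s


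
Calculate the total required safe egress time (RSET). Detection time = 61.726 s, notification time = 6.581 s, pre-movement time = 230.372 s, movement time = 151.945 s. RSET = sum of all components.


Total = 61.726 + 6.581 + 230.372 + 151.945 = 450.624 s

450.624 s


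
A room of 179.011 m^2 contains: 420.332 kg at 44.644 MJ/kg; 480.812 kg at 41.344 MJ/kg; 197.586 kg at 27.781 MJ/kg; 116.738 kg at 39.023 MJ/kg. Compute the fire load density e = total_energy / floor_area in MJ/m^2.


Total energy = 420.332*44.644 + 480.812*41.344 + 197.586*27.781 + 116.738*39.023
= 18765.30 + 19878.69 + 5489.137 + 4555.467
= 48688.60 MJ
e = 48688.60 / 179.011 = 271.99 MJ/m^2

271.99 MJ/m^2


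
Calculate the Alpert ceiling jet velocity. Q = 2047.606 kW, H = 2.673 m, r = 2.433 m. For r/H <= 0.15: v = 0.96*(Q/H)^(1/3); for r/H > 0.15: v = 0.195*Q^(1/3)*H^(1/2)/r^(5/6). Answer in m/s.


r/H = 2.433 / 2.673 = 0.91021
r/H > 0.15, so v = 0.195*Q^(1/3)*H^(1/2)/r^(5/6)
Q^(1/3) = 12.698
H^(1/2) = 1.6349
r^(5/6) = 2.0979
v = 0.195 * 12.698 * 1.6349 / 2.0979 = 1.9297 m/s

1.9297 m/s


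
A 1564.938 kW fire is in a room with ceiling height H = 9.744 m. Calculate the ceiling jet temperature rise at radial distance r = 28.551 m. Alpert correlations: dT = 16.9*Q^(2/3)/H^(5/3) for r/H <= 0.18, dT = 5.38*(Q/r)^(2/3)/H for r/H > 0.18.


r/H = 28.551 / 9.744 = 2.9301
r/H > 0.18, so dT = 5.38*(Q/r)^(2/3)/H
Q/r = 54.812
(Q/r)^(2/3) = 14.429
dT = 5.38 * 14.429 / 9.744 = 7.9670 K

7.9670 K


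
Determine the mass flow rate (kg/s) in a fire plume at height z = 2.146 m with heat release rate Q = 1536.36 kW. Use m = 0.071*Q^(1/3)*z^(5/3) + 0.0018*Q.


Q^(1/3) = 11.539
z^(5/3) = 3.5704
First term = 0.071 * 11.539 * 3.5704 = 2.9251
Second term = 0.0018 * 1536.36 = 2.7654
m = 5.6905 kg/s

5.6905 kg/s


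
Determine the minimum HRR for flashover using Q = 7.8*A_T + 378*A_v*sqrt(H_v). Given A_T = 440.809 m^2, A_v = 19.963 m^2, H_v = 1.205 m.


7.8*A_T = 3438.3
sqrt(H_v) = 1.0977
378*A_v*sqrt(H_v) = 8283.4
Q = 3438.3 + 8283.4 = 11722 kW

11722 kW


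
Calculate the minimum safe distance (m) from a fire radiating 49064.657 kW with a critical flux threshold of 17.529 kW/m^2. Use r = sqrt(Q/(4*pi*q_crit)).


4*pi*q_crit = 220.28
Q/(4*pi*q_crit) = 222.74
r = sqrt(222.74) = 14.925 m

14.925 m


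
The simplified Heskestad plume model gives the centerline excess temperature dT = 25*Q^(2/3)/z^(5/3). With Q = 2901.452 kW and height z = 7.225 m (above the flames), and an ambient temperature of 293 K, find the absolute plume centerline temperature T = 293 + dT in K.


Q^(2/3) = 203.43
z^(5/3) = 27.002
dT = 25 * 203.43 / 27.002 = 188.34 K
T = 293 + 188.34 = 481.34 K

481.34 K


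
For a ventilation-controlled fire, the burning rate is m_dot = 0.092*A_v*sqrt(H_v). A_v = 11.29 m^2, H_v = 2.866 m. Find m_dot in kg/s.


sqrt(H_v) = 1.6929
m_dot = 0.092 * 11.29 * 1.6929 = 1.7584 kg/s

1.7584 kg/s


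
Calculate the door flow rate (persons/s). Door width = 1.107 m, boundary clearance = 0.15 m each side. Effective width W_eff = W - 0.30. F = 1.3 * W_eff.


W_eff = 1.107 - 0.30 = 0.807 m
F = 1.3 * 0.807 = 1.0491 persons/s

1.0491 persons/s


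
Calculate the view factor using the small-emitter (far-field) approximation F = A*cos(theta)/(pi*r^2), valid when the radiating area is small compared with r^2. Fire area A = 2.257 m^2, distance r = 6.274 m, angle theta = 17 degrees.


cos(17 deg) = 0.95630
pi*r^2 = 123.66
F = 2.257 * 0.95630 / 123.66 = 0.017454

0.017454


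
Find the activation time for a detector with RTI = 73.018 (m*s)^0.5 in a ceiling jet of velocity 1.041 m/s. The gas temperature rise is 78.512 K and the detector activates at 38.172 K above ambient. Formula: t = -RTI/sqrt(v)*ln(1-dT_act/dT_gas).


dT_act/dT_gas = 0.48619
ln(1 - 0.48619) = -0.66591
t = -73.018 / sqrt(1.041) * -0.66591 = 47.656 s

47.656 s


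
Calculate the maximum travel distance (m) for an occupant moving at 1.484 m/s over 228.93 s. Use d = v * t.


d = 1.484 * 228.93 = 339.73 m

339.73 m


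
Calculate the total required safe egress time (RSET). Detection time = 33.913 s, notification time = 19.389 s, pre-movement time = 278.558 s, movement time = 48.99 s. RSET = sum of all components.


Total = 33.913 + 19.389 + 278.558 + 48.99 = 380.85 s

380.85 s


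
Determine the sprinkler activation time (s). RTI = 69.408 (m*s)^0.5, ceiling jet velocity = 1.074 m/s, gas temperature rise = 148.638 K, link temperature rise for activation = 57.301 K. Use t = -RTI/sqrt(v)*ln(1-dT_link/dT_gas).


dT_link/dT_gas = 0.38551
ln(1 - 0.38551) = -0.48696
t = -69.408 / sqrt(1.074) * -0.48696 = 32.614 s

32.614 s


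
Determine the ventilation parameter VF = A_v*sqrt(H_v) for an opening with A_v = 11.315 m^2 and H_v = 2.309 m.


sqrt(H_v) = 1.5195
VF = 11.315 * 1.5195 = 17.194 m^(5/2)

17.194 m^(5/2)


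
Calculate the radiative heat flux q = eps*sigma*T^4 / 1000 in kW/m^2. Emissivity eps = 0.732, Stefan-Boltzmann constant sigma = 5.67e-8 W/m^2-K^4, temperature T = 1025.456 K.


T^4 = 1.1058e+12
q = 0.732 * 5.67e-8 * 1.1058e+12 / 1000 = 45.895 kW/m^2

45.895 kW/m^2


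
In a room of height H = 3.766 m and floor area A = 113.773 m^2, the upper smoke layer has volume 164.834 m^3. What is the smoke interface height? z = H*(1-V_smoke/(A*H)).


V/(A*H) = 0.38470
1 - 0.38470 = 0.61530
z = 3.766 * 0.61530 = 2.3172 m

2.3172 m


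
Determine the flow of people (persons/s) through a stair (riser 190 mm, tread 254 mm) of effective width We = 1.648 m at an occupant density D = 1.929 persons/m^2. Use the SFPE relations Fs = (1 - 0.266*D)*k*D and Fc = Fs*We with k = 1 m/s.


1 - 0.266*D = 1 - 0.266*1.929 = 0.48689
Fs = 0.48689 * 1 * 1.929 = 0.93920 persons/(s*m)
Fc = 0.93920 * 1.648 = 1.5478 persons/s

1.5478 persons/s


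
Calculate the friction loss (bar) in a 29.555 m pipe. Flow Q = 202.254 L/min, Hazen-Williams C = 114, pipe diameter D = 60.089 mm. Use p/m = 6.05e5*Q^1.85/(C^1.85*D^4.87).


Q^1.85 = 18446
C^1.85 = 6386.7
D^4.87 = 4.5997e+08
p/m = 0.0037989 bar/m
p_total = 0.0037989 * 29.555 = 0.11228 bar

0.11228 bar


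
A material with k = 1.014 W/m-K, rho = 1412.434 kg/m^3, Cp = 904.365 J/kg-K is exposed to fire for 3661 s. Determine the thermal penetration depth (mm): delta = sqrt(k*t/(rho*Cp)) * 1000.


alpha = 1.014 / (1412.434 * 904.365) = 7.9383e-07 m^2/s
alpha * t = 0.0029062
delta = sqrt(0.0029062) * 1000 = 53.909 mm

53.909 mm


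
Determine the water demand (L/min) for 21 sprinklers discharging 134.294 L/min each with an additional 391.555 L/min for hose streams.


Sprinkler demand = 21 * 134.294 = 2820.174 L/min
Total = 2820.174 + 391.555 = 3211.729 L/min

3211.729 L/min


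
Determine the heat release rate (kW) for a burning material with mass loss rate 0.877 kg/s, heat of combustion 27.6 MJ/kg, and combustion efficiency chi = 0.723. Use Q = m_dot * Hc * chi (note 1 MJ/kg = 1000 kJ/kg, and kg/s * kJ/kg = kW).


Hc = 27.6 MJ/kg = 27.6 * 1000 kJ/kg = 27600 kJ/kg
Q = 0.877 kg/s * 27600 kJ/kg * 0.723 = 17500 kW

17500 kW


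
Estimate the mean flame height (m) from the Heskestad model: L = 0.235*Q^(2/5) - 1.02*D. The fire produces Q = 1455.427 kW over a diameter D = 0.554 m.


Q^(2/5) = 18.416
0.235 * Q^(2/5) = 4.3278
1.02 * D = 0.56508
L = 3.7627 m

3.7627 m


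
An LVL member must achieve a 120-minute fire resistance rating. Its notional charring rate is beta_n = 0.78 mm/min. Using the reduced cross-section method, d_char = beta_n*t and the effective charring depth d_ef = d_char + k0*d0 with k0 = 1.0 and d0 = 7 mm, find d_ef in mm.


d_char = 0.78 * 120 = 93.6 mm
d_ef = 93.6 + 1.0*7 = 100.6 mm

100.6 mm


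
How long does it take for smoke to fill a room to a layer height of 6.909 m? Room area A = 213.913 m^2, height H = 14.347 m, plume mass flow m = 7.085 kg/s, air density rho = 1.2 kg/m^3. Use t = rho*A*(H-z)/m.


H - z = 7.438 m
t = 1.2 * 213.913 * 7.438 / 7.085 = 269.49 s

269.49 s


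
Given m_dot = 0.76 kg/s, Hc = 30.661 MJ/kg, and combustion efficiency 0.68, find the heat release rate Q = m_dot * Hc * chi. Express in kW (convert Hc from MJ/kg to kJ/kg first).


Hc = 30.661 MJ/kg = 30.661 * 1000 kJ/kg = 30661 kJ/kg
Q = 0.76 kg/s * 30661 kJ/kg * 0.68 = 15846 kW

15846 kW


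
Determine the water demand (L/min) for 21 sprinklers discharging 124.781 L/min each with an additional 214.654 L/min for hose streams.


Sprinkler demand = 21 * 124.781 = 2620.401 L/min
Total = 2620.401 + 214.654 = 2835.055 L/min

2835.055 L/min


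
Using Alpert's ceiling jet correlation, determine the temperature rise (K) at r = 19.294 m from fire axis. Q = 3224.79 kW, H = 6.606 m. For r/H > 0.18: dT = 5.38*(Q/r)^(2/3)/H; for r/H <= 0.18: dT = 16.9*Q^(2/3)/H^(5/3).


r/H = 19.294 / 6.606 = 2.9207
r/H > 0.18, so dT = 5.38*(Q/r)^(2/3)/H
Q/r = 167.14
(Q/r)^(2/3) = 30.343
dT = 5.38 * 30.343 / 6.606 = 24.711 K

24.711 K


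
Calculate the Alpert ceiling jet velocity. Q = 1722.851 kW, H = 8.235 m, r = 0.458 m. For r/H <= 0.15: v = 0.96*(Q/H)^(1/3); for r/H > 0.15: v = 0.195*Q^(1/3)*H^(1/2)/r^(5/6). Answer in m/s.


r/H = 0.458 / 8.235 = 0.055616
r/H <= 0.15, so v = 0.96*(Q/H)^(1/3)
Q/H = 209.21
(Q/H)^(1/3) = 5.9365
v = 0.96 * 5.9365 = 5.6990 m/s

5.6990 m/s


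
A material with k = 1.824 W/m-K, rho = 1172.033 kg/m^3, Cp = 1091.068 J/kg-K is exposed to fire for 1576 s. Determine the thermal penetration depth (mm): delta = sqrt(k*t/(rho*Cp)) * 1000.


alpha = 1.824 / (1172.033 * 1091.068) = 1.4264e-06 m^2/s
alpha * t = 0.0022480
delta = sqrt(0.0022480) * 1000 = 47.413 mm

47.413 mm


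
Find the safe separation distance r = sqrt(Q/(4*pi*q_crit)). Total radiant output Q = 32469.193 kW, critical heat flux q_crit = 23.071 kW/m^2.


4*pi*q_crit = 289.92
Q/(4*pi*q_crit) = 111.99
r = sqrt(111.99) = 10.583 m

10.583 m


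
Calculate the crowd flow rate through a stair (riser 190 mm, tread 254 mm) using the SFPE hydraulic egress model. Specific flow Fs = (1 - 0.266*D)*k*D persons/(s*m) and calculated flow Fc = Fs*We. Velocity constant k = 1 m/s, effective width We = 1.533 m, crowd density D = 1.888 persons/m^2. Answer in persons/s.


1 - 0.266*D = 1 - 0.266*1.888 = 0.49779
Fs = 0.49779 * 1 * 1.888 = 0.93983 persons/(s*m)
Fc = 0.93983 * 1.533 = 1.4408 persons/s

1.4408 persons/s


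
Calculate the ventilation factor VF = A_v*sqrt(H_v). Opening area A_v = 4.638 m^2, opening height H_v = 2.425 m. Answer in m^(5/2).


sqrt(H_v) = 1.5572
VF = 4.638 * 1.5572 = 7.2225 m^(5/2)

7.2225 m^(5/2)


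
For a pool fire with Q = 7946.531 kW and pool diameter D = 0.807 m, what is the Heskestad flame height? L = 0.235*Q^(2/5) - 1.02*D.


Q^(2/5) = 36.314
0.235 * Q^(2/5) = 8.5337
1.02 * D = 0.82314
L = 7.7106 m

7.7106 m


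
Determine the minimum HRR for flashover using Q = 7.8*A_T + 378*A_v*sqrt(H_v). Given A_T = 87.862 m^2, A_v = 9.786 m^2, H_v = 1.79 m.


7.8*A_T = 685.32
sqrt(H_v) = 1.3379
378*A_v*sqrt(H_v) = 4949.1
Q = 685.32 + 4949.1 = 5634.4 kW

5634.4 kW


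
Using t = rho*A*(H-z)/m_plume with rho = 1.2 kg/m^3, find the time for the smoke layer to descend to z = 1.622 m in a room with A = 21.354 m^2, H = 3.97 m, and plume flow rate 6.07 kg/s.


H - z = 2.348 m
t = 1.2 * 21.354 * 2.348 / 6.07 = 9.9122 s

9.9122 s


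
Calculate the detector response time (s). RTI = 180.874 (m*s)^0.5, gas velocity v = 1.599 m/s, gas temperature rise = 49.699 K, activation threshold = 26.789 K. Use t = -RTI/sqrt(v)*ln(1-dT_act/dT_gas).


dT_act/dT_gas = 0.53902
ln(1 - 0.53902) = -0.77441
t = -180.874 / sqrt(1.599) * -0.77441 = 110.77 s

110.77 s


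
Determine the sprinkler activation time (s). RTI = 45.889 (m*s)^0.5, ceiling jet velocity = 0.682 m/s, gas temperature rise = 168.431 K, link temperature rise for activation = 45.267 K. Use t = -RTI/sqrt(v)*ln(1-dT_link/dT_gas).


dT_link/dT_gas = 0.26876
ln(1 - 0.26876) = -0.31301
t = -45.889 / sqrt(0.682) * -0.31301 = 17.393 s

17.393 s


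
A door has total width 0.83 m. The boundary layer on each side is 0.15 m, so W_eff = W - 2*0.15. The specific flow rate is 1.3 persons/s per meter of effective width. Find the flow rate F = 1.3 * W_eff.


W_eff = 0.83 - 0.30 = 0.53 m
F = 1.3 * 0.53 = 0.689 persons/s

0.689 persons/s


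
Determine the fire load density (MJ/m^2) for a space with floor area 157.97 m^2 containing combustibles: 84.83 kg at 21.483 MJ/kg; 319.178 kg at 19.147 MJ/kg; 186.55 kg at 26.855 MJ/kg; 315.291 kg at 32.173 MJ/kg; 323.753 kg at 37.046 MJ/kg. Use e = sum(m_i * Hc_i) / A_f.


Total energy = 84.83*21.483 + 319.178*19.147 + 186.55*26.855 + 315.291*32.173 + 323.753*37.046
= 1822.403 + 6111.301 + 5009.800 + 10143.86 + 11993.75
= 35081.12 MJ
e = 35081.12 / 157.97 = 222.07 MJ/m^2

222.07 MJ/m^2


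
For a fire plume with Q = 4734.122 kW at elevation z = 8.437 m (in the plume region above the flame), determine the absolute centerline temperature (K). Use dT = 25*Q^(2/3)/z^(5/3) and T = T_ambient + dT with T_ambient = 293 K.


Q^(2/3) = 281.94
z^(5/3) = 34.966
dT = 25 * 281.94 / 34.966 = 201.58 K
T = 293 + 201.58 = 494.58 K

494.58 K


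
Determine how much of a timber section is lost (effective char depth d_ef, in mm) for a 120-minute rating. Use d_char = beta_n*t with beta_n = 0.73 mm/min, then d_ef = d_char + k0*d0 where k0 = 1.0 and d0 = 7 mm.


d_char = 0.73 * 120 = 87.6 mm
d_ef = 87.6 + 1.0*7 = 94.6 mm

94.6 mm


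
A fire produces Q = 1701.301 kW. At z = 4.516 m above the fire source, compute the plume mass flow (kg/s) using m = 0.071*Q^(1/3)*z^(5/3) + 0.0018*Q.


Q^(1/3) = 11.938
z^(5/3) = 12.338
First term = 0.071 * 11.938 * 12.338 = 10.458
Second term = 0.0018 * 1701.301 = 3.0623
m = 13.520 kg/s

13.520 kg/s


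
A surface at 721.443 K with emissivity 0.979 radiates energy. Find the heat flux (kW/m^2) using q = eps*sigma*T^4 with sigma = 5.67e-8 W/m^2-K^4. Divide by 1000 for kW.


T^4 = 2.7090e+11
q = 0.979 * 5.67e-8 * 2.7090e+11 / 1000 = 15.037 kW/m^2

15.037 kW/m^2


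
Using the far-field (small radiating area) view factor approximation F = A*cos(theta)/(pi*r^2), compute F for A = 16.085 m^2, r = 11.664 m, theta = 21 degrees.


cos(21 deg) = 0.93358
pi*r^2 = 427.41
F = 16.085 * 0.93358 / 427.41 = 0.035134

0.035134


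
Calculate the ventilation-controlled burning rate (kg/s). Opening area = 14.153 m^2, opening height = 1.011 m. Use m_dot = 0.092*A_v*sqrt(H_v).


sqrt(H_v) = 1.0055
m_dot = 0.092 * 14.153 * 1.0055 = 1.3092 kg/s

1.3092 kg/s


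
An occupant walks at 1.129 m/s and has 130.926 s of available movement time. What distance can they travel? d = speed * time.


d = 1.129 * 130.926 = 147.82 m

147.82 m


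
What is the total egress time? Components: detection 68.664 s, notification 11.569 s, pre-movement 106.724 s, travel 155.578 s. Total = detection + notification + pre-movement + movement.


Total = 68.664 + 11.569 + 106.724 + 155.578 = 342.535 s

342.535 s


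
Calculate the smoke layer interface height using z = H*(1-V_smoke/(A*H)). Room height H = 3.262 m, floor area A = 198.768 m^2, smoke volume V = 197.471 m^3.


V/(A*H) = 0.30456
1 - 0.30456 = 0.69544
z = 3.262 * 0.69544 = 2.2685 m

2.2685 m


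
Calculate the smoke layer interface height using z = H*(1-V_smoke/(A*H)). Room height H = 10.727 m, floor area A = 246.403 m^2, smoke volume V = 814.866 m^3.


V/(A*H) = 0.30829
1 - 0.30829 = 0.69171
z = 10.727 * 0.69171 = 7.4200 m

7.4200 m


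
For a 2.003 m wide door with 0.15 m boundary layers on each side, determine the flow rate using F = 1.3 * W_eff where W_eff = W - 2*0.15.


W_eff = 2.003 - 0.30 = 1.703 m
F = 1.3 * 1.703 = 2.2139 persons/s

2.2139 persons/s


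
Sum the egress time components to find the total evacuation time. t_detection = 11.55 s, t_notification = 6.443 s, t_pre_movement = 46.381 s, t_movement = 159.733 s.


Total = 11.55 + 6.443 + 46.381 + 159.733 = 224.107 s

224.107 s


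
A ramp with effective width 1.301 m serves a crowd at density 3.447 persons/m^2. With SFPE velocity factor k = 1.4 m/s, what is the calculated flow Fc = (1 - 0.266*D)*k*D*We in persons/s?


1 - 0.266*D = 1 - 0.266*3.447 = 0.083098
Fs = 0.083098 * 1.4 * 3.447 = 0.40101 persons/(s*m)
Fc = 0.40101 * 1.301 = 0.52172 persons/s

0.52172 persons/s


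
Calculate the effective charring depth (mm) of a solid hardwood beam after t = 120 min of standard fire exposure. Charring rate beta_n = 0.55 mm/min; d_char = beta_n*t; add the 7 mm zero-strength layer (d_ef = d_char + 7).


d_char = 0.55 * 120 = 66 mm
d_ef = 66 + 1.0*7 = 73 mm

73 mm


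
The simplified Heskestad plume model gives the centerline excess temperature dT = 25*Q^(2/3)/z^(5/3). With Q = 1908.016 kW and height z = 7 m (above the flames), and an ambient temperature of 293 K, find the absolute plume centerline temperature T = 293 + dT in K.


Q^(2/3) = 153.83
z^(5/3) = 25.615
dT = 25 * 153.83 / 25.615 = 150.14 K
T = 293 + 150.14 = 443.14 K

443.14 K


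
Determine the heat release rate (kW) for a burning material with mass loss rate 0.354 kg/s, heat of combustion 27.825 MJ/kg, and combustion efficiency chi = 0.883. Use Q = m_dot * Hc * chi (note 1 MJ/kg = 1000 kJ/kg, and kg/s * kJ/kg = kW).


Hc = 27.825 MJ/kg = 27.825 * 1000 kJ/kg = 27825 kJ/kg
Q = 0.354 kg/s * 27825 kJ/kg * 0.883 = 8697.6 kW

8697.6 kW


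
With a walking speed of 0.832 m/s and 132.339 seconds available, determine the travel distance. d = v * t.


d = 0.832 * 132.339 = 110.11 m

110.11 m


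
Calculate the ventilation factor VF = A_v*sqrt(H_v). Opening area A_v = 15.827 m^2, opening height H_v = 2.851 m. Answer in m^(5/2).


sqrt(H_v) = 1.6885
VF = 15.827 * 1.6885 = 26.724 m^(5/2)

26.724 m^(5/2)


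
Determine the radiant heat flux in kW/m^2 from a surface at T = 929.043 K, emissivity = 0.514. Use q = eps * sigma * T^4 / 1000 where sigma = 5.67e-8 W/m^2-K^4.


T^4 = 7.4498e+11
q = 0.514 * 5.67e-8 * 7.4498e+11 / 1000 = 21.711 kW/m^2

21.711 kW/m^2


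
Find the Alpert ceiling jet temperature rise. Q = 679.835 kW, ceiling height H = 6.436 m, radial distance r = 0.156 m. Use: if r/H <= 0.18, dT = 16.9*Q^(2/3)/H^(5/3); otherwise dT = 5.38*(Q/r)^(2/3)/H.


r/H = 0.156 / 6.436 = 0.024239
r/H <= 0.18, so dT = 16.9*Q^(2/3)/H^(5/3)
Q^(2/3) = 77.316
H^(5/3) = 22.269
dT = 16.9 * 77.316 / 22.269 = 58.676 K

58.676 K


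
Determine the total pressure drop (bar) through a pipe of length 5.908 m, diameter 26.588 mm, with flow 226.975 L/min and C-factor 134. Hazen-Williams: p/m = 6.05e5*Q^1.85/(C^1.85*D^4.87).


Q^1.85 = 22833
C^1.85 = 8612.8
D^4.87 = 8673996
p/m = 0.18491 bar/m
p_total = 0.18491 * 5.908 = 1.0924 bar

1.0924 bar


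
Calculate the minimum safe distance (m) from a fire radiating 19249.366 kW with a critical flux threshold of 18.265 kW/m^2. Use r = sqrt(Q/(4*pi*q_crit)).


4*pi*q_crit = 229.52
Q/(4*pi*q_crit) = 83.866
r = sqrt(83.866) = 9.1578 m

9.1578 m


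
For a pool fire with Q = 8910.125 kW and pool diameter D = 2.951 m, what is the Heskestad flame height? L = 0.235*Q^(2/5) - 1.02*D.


Q^(2/5) = 38.015
0.235 * Q^(2/5) = 8.9335
1.02 * D = 3.0100
L = 5.9235 m

5.9235 m


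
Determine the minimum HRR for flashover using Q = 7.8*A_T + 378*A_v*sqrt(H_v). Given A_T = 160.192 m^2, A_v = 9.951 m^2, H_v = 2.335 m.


7.8*A_T = 1249.5
sqrt(H_v) = 1.5281
378*A_v*sqrt(H_v) = 5747.8
Q = 1249.5 + 5747.8 = 6997.3 kW

6997.3 kW


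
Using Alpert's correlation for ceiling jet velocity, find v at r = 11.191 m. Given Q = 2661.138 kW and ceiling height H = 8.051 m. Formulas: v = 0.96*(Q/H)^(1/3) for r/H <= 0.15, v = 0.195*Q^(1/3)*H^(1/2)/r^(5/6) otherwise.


r/H = 11.191 / 8.051 = 1.3900
r/H > 0.15, so v = 0.195*Q^(1/3)*H^(1/2)/r^(5/6)
Q^(1/3) = 13.858
H^(1/2) = 2.8374
r^(5/6) = 7.4827
v = 0.195 * 13.858 * 2.8374 / 7.4827 = 1.0247 m/s

1.0247 m/s


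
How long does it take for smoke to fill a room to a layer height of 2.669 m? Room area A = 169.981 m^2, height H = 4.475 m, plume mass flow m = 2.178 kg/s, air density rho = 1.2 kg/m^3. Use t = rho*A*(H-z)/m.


H - z = 1.806 m
t = 1.2 * 169.981 * 1.806 / 2.178 = 169.14 s

169.14 s


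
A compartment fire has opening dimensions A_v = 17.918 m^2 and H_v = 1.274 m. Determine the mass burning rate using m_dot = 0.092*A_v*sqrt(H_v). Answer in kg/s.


sqrt(H_v) = 1.1287
m_dot = 0.092 * 17.918 * 1.1287 = 1.8606 kg/s

1.8606 kg/s


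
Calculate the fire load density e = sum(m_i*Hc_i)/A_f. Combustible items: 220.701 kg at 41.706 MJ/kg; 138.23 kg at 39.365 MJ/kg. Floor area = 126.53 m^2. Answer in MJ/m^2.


Total energy = 220.701*41.706 + 138.23*39.365
= 9204.556 + 5441.424
= 14645.98 MJ
e = 14645.98 / 126.53 = 115.75 MJ/m^2

115.75 MJ/m^2


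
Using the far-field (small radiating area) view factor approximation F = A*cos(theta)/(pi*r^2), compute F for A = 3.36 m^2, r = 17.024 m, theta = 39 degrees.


cos(39 deg) = 0.77715
pi*r^2 = 910.49
F = 3.36 * 0.77715 / 910.49 = 0.0028679

0.0028679


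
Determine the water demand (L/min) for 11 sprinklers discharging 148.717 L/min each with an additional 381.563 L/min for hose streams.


Sprinkler demand = 11 * 148.717 = 1635.887 L/min
Total = 1635.887 + 381.563 = 2017.45 L/min

2017.45 L/min


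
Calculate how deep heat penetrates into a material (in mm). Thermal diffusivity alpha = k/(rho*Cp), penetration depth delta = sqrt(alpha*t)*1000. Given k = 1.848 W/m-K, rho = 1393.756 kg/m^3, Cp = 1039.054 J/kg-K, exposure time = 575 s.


alpha = 1.848 / (1393.756 * 1039.054) = 1.2761e-06 m^2/s
alpha * t = 0.00073374
delta = sqrt(0.00073374) * 1000 = 27.088 mm

27.088 mm


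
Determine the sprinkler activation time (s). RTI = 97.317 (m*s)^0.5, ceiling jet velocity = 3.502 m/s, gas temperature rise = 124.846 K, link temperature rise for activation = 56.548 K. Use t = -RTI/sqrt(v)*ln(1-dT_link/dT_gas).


dT_link/dT_gas = 0.45294
ln(1 - 0.45294) = -0.60320
t = -97.317 / sqrt(3.502) * -0.60320 = 31.368 s

31.368 s


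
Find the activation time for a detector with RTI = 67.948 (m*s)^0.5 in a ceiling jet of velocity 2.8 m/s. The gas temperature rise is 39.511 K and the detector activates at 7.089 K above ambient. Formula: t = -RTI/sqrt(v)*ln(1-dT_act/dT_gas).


dT_act/dT_gas = 0.17942
ln(1 - 0.17942) = -0.19774
t = -67.948 / sqrt(2.8) * -0.19774 = 8.0296 s

8.0296 s


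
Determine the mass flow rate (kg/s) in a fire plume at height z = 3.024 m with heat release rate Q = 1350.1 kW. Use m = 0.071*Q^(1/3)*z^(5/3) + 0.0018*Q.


Q^(1/3) = 11.052
z^(5/3) = 6.3237
First term = 0.071 * 11.052 * 6.3237 = 4.9623
Second term = 0.0018 * 1350.1 = 2.4302
m = 7.3925 kg/s

7.3925 kg/s


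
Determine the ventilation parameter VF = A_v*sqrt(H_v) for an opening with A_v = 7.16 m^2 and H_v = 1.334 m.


sqrt(H_v) = 1.1550
VF = 7.16 * 1.1550 = 8.2697 m^(5/2)

8.2697 m^(5/2)


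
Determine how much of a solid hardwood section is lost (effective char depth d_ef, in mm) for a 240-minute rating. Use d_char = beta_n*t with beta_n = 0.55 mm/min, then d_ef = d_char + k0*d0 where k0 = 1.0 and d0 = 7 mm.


d_char = 0.55 * 240 = 132 mm
d_ef = 132 + 1.0*7 = 139 mm

139 mm


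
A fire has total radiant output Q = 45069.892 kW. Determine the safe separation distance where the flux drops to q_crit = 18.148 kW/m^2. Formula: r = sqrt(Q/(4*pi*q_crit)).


4*pi*q_crit = 228.05
Q/(4*pi*q_crit) = 197.63
r = sqrt(197.63) = 14.058 m

14.058 m


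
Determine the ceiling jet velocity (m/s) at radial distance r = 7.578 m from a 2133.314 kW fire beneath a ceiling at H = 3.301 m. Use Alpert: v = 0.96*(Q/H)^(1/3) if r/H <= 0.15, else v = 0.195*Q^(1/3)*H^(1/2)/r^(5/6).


r/H = 7.578 / 3.301 = 2.2957
r/H > 0.15, so v = 0.195*Q^(1/3)*H^(1/2)/r^(5/6)
Q^(1/3) = 12.873
H^(1/2) = 1.8169
r^(5/6) = 5.4071
v = 0.195 * 12.873 * 1.8169 / 5.4071 = 0.84349 m/s

0.84349 m/s


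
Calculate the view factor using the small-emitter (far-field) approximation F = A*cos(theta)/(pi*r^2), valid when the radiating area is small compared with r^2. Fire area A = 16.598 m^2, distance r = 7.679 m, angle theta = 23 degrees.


cos(23 deg) = 0.92050
pi*r^2 = 185.25
F = 16.598 * 0.92050 / 185.25 = 0.082475

0.082475


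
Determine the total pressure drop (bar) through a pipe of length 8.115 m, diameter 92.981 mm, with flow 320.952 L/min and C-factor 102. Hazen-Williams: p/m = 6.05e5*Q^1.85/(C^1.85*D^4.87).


Q^1.85 = 43343
C^1.85 = 5198.9
D^4.87 = 3.8555e+09
p/m = 0.0013082 bar/m
p_total = 0.0013082 * 8.115 = 0.010616 bar

0.010616 bar


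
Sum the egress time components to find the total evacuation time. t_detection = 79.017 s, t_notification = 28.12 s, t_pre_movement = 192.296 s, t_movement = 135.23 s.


Total = 79.017 + 28.12 + 192.296 + 135.23 = 434.663 s

434.663 s


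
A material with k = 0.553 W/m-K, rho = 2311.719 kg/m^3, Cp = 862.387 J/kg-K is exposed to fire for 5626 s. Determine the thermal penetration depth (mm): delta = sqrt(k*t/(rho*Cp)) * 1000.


alpha = 0.553 / (2311.719 * 862.387) = 2.7739e-07 m^2/s
alpha * t = 0.0015606
delta = sqrt(0.0015606) * 1000 = 39.504 mm

39.504 mm


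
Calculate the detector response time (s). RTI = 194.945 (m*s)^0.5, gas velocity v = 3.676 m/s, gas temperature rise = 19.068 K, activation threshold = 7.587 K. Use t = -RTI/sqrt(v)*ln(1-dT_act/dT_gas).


dT_act/dT_gas = 0.39789
ln(1 - 0.39789) = -0.50732
t = -194.945 / sqrt(3.676) * -0.50732 = 51.583 s

51.583 s


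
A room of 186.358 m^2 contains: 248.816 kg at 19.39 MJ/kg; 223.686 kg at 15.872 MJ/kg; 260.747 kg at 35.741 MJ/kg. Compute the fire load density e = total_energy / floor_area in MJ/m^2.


Total energy = 248.816*19.39 + 223.686*15.872 + 260.747*35.741
= 4824.542 + 3550.344 + 9319.359
= 17694.24 MJ
e = 17694.24 / 186.358 = 94.948 MJ/m^2

94.948 MJ/m^2


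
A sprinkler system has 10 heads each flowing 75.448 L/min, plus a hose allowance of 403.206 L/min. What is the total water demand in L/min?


Sprinkler demand = 10 * 75.448 = 754.48 L/min
Total = 754.48 + 403.206 = 1157.686 L/min

1157.686 L/min


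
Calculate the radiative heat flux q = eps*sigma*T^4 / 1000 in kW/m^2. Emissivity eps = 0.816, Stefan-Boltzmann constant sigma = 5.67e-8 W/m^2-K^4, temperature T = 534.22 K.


T^4 = 8.1448e+10
q = 0.816 * 5.67e-8 * 8.1448e+10 / 1000 = 3.7684 kW/m^2

3.7684 kW/m^2


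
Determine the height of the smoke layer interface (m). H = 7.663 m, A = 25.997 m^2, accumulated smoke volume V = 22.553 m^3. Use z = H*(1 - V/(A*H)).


V/(A*H) = 0.11321
1 - 0.11321 = 0.88679
z = 7.663 * 0.88679 = 6.7955 m

6.7955 m


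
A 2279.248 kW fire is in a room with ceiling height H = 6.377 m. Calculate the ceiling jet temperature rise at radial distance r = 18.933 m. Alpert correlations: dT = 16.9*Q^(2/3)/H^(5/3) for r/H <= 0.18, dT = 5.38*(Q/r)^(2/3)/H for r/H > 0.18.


r/H = 18.933 / 6.377 = 2.9690
r/H > 0.18, so dT = 5.38*(Q/r)^(2/3)/H
Q/r = 120.38
(Q/r)^(2/3) = 24.381
dT = 5.38 * 24.381 / 6.377 = 20.569 K

20.569 K


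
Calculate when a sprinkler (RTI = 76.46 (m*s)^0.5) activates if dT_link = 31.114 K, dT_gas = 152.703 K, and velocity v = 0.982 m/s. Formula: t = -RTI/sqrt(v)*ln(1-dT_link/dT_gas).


dT_link/dT_gas = 0.20376
ln(1 - 0.20376) = -0.22785
t = -76.46 / sqrt(0.982) * -0.22785 = 17.580 s

17.580 s


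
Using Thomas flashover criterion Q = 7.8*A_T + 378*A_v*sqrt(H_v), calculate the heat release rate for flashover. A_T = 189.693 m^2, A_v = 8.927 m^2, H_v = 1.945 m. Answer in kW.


7.8*A_T = 1479.6
sqrt(H_v) = 1.3946
378*A_v*sqrt(H_v) = 4706.1
Q = 1479.6 + 4706.1 = 6185.7 kW

6185.7 kW


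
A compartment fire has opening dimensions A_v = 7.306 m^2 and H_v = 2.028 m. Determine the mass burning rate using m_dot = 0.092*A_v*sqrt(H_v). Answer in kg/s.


sqrt(H_v) = 1.4241
m_dot = 0.092 * 7.306 * 1.4241 = 0.95720 kg/s

0.95720 kg/s


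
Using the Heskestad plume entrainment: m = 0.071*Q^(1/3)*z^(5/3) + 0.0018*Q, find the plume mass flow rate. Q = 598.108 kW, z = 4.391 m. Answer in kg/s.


Q^(1/3) = 8.4255
z^(5/3) = 11.774
First term = 0.071 * 8.4255 * 11.774 = 7.0435
Second term = 0.0018 * 598.108 = 1.0766
m = 8.1201 kg/s

8.1201 kg/s


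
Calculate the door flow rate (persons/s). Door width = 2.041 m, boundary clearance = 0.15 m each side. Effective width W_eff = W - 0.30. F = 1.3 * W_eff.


W_eff = 2.041 - 0.30 = 1.741 m
F = 1.3 * 1.741 = 2.2633 persons/s

2.2633 persons/s


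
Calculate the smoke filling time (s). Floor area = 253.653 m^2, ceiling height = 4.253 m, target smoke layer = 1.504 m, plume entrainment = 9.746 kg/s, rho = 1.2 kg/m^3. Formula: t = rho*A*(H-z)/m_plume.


H - z = 2.749 m
t = 1.2 * 253.653 * 2.749 / 9.746 = 85.856 s

85.856 s


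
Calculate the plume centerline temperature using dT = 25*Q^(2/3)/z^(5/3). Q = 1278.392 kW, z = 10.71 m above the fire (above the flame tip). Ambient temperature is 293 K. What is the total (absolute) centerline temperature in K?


Q^(2/3) = 117.79
z^(5/3) = 52.037
dT = 25 * 117.79 / 52.037 = 56.589 K
T = 293 + 56.589 = 349.59 K

349.59 K


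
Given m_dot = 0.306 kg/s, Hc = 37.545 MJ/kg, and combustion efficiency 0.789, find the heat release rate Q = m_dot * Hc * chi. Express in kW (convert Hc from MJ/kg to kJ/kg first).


Hc = 37.545 MJ/kg = 37.545 * 1000 kJ/kg = 37545 kJ/kg
Q = 0.306 kg/s * 37545 kJ/kg * 0.789 = 9064.6 kW

9064.6 kW


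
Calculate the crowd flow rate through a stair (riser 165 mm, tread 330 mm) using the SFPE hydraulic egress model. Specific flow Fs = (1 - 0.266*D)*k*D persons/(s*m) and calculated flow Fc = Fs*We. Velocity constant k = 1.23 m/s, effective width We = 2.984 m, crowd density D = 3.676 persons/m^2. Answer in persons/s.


1 - 0.266*D = 1 - 0.266*3.676 = 0.022184
Fs = 0.022184 * 1.23 * 3.676 = 0.10030 persons/(s*m)
Fc = 0.10030 * 2.984 = 0.29931 persons/s

0.29931 persons/s


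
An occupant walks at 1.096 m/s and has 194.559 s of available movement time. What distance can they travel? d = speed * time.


d = 1.096 * 194.559 = 213.24 m

213.24 m


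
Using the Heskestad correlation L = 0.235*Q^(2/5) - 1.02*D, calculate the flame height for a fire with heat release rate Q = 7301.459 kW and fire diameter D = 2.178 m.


Q^(2/5) = 35.105
0.235 * Q^(2/5) = 8.2496
1.02 * D = 2.2216
L = 6.0280 m

6.0280 m


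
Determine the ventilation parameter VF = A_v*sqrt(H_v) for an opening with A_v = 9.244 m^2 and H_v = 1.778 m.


sqrt(H_v) = 1.3334
VF = 9.244 * 1.3334 = 12.326 m^(5/2)

12.326 m^(5/2)


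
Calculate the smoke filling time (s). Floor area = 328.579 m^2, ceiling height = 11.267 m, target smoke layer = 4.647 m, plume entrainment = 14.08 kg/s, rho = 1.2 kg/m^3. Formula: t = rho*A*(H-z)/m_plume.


H - z = 6.62 m
t = 1.2 * 328.579 * 6.62 / 14.08 = 185.39 s

185.39 s


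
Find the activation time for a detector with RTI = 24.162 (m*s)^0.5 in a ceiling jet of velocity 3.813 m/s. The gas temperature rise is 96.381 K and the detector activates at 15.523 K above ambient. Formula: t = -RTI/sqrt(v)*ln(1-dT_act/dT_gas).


dT_act/dT_gas = 0.16106
ln(1 - 0.16106) = -0.17561
t = -24.162 / sqrt(3.813) * -0.17561 = 2.1730 s

2.1730 s


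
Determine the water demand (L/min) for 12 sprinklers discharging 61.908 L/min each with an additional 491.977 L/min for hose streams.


Sprinkler demand = 12 * 61.908 = 742.896 L/min
Total = 742.896 + 491.977 = 1234.873 L/min

1234.873 L/min


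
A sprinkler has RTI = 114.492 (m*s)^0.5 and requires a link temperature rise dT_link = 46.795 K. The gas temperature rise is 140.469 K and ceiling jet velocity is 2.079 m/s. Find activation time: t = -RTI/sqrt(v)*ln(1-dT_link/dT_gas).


dT_link/dT_gas = 0.33313
ln(1 - 0.33313) = -0.40517
t = -114.492 / sqrt(2.079) * -0.40517 = 32.172 s

32.172 s


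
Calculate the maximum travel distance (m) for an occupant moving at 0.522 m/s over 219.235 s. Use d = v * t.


d = 0.522 * 219.235 = 114.44 m

114.44 m


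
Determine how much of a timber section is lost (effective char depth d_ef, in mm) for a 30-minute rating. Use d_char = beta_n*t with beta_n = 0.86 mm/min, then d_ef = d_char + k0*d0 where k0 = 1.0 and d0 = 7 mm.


d_char = 0.86 * 30 = 25.8 mm
d_ef = 25.8 + 1.0*7 = 32.8 mm

32.8 mm


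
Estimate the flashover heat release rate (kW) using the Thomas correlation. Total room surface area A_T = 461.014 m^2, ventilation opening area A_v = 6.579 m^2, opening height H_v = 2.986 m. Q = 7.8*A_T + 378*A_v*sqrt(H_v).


7.8*A_T = 3595.9
sqrt(H_v) = 1.7280
378*A_v*sqrt(H_v) = 4297.3
Q = 3595.9 + 4297.3 = 7893.2 kW

7893.2 kW


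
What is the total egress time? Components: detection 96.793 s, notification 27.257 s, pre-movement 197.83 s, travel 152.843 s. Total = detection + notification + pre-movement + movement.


Total = 96.793 + 27.257 + 197.83 + 152.843 = 474.723 s

474.723 s


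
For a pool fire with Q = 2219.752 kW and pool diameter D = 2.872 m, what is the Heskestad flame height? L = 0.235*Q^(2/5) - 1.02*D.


Q^(2/5) = 21.803
0.235 * Q^(2/5) = 5.1238
1.02 * D = 2.9294
L = 2.1943 m

2.1943 m


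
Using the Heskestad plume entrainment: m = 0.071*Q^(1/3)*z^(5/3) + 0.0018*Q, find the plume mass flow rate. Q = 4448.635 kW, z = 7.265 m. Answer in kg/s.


Q^(1/3) = 16.447
z^(5/3) = 27.252
First term = 0.071 * 16.447 * 27.252 = 31.822
Second term = 0.0018 * 4448.635 = 8.0075
m = 39.829 kg/s

39.829 kg/s


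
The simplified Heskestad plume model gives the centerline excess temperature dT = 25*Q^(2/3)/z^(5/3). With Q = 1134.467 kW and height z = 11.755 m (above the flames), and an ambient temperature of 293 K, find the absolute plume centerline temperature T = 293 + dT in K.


Q^(2/3) = 108.77
z^(5/3) = 60.772
dT = 25 * 108.77 / 60.772 = 44.747 K
T = 293 + 44.747 = 337.75 K

337.75 K


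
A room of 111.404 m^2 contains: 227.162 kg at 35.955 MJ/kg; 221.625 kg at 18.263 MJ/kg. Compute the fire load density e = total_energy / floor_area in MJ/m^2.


Total energy = 227.162*35.955 + 221.625*18.263
= 8167.610 + 4047.537
= 12215.15 MJ
e = 12215.15 / 111.404 = 109.65 MJ/m^2

109.65 MJ/m^2


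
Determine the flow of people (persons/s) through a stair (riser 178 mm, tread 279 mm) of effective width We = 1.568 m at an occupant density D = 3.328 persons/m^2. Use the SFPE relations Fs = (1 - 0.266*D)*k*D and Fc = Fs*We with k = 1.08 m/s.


1 - 0.266*D = 1 - 0.266*3.328 = 0.11475
Fs = 0.11475 * 1.08 * 3.328 = 0.41245 persons/(s*m)
Fc = 0.41245 * 1.568 = 0.64672 persons/s

0.64672 persons/s


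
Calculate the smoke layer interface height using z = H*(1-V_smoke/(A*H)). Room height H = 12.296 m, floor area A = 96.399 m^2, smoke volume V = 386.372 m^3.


V/(A*H) = 0.32596
1 - 0.32596 = 0.67404
z = 12.296 * 0.67404 = 8.2880 m

8.2880 m


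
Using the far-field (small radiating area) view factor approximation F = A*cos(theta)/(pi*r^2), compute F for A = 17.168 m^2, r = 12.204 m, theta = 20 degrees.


cos(20 deg) = 0.93969
pi*r^2 = 467.90
F = 17.168 * 0.93969 / 467.90 = 0.034479

0.034479


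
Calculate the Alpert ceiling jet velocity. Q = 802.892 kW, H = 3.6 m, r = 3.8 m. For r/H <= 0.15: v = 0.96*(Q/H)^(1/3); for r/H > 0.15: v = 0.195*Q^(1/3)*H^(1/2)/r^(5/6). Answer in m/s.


r/H = 3.8 / 3.6 = 1.0556
r/H > 0.15, so v = 0.195*Q^(1/3)*H^(1/2)/r^(5/6)
Q^(1/3) = 9.2944
H^(1/2) = 1.8974
r^(5/6) = 3.0420
v = 0.195 * 9.2944 * 1.8974 / 3.0420 = 1.1305 m/s

1.1305 m/s


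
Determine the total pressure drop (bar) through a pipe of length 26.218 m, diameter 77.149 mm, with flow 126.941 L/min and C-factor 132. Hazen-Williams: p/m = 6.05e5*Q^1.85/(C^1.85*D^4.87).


Q^1.85 = 7792.3
C^1.85 = 8376.5
D^4.87 = 1.5535e+09
p/m = 0.00036229 bar/m
p_total = 0.00036229 * 26.218 = 0.0094986 bar

0.0094986 bar


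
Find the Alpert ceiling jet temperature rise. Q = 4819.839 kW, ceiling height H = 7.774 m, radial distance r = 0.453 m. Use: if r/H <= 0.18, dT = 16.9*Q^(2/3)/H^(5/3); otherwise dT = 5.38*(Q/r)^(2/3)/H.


r/H = 0.453 / 7.774 = 0.058271
r/H <= 0.18, so dT = 16.9*Q^(2/3)/H^(5/3)
Q^(2/3) = 285.33
H^(5/3) = 30.508
dT = 16.9 * 285.33 / 30.508 = 158.06 K

158.06 K


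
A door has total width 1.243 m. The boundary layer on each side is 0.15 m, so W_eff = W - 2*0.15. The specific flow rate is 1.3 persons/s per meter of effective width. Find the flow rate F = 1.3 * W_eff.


W_eff = 1.243 - 0.30 = 0.943 m
F = 1.3 * 0.943 = 1.2259 persons/s

1.2259 persons/s


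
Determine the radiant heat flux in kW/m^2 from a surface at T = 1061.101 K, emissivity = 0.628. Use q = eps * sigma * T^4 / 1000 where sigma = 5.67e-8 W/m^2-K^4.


T^4 = 1.2677e+12
q = 0.628 * 5.67e-8 * 1.2677e+12 / 1000 = 45.141 kW/m^2

45.141 kW/m^2


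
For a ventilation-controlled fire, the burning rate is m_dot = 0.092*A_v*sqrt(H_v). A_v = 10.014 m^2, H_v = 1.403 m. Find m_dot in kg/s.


sqrt(H_v) = 1.1845
m_dot = 0.092 * 10.014 * 1.1845 = 1.0912 kg/s

1.0912 kg/s


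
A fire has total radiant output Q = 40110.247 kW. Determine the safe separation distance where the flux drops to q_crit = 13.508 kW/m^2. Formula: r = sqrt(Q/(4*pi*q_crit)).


4*pi*q_crit = 169.75
Q/(4*pi*q_crit) = 236.29
r = sqrt(236.29) = 15.372 m

15.372 m


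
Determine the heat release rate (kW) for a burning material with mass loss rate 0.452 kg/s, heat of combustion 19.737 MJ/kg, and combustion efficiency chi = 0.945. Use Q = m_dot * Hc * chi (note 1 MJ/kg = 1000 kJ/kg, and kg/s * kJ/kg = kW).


Hc = 19.737 MJ/kg = 19.737 * 1000 kJ/kg = 19737 kJ/kg
Q = 0.452 kg/s * 19737 kJ/kg * 0.945 = 8430.5 kW

8430.5 kW


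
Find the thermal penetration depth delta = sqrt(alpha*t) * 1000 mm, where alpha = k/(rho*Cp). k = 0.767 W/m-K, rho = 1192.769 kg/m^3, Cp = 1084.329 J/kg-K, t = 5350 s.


alpha = 0.767 / (1192.769 * 1084.329) = 5.9303e-07 m^2/s
alpha * t = 0.0031727
delta = sqrt(0.0031727) * 1000 = 56.327 mm

56.327 mm


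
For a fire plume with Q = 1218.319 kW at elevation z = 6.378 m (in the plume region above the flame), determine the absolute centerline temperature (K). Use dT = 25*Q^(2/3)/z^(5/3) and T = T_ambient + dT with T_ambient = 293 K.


Q^(2/3) = 114.07
z^(5/3) = 21.935
dT = 25 * 114.07 / 21.935 = 130.01 K
T = 293 + 130.01 = 423.01 K

423.01 K


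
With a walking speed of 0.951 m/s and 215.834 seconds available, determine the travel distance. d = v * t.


d = 0.951 * 215.834 = 205.26 m

205.26 m


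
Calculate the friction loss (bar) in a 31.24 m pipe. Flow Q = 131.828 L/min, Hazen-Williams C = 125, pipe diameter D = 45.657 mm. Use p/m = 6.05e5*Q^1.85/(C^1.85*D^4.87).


Q^1.85 = 8356.3
C^1.85 = 7573.3
D^4.87 = 1.2073e+08
p/m = 0.0055295 bar/m
p_total = 0.0055295 * 31.24 = 0.17274 bar

0.17274 bar


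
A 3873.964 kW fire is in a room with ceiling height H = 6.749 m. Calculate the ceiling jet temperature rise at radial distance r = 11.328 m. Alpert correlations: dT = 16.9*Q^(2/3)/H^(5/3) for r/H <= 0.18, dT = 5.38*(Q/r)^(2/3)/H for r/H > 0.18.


r/H = 11.328 / 6.749 = 1.6785
r/H > 0.18, so dT = 5.38*(Q/r)^(2/3)/H
Q/r = 341.98
(Q/r)^(2/3) = 48.903
dT = 5.38 * 48.903 / 6.749 = 38.983 K

38.983 K


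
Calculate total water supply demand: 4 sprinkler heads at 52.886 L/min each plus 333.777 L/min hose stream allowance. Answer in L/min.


Sprinkler demand = 4 * 52.886 = 211.544 L/min
Total = 211.544 + 333.777 = 545.321 L/min

545.321 L/min


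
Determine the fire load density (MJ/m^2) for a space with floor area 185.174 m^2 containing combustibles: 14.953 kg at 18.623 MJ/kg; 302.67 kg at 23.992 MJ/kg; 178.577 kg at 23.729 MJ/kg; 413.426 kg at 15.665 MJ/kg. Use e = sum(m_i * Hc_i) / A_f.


Total energy = 14.953*18.623 + 302.67*23.992 + 178.577*23.729 + 413.426*15.665
= 278.4697 + 7261.659 + 4237.454 + 6476.318
= 18253.90 MJ
e = 18253.90 / 185.174 = 98.577 MJ/m^2

98.577 MJ/m^2
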